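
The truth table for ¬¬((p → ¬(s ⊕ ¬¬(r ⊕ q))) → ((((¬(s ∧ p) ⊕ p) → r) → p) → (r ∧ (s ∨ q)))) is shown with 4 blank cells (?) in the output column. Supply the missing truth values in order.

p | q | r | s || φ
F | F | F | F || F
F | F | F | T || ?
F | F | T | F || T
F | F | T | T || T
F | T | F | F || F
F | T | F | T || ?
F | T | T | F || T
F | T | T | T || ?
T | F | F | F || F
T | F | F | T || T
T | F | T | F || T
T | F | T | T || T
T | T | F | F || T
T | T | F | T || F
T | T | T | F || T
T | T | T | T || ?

F, F, T, T

Row p=F, q=F, r=F, s=T: ((p → ¬(s ⊕ ¬¬(r ⊕ q))) → ((((¬(s ∧ p) ⊕ p) → r) → p) → (r ∧ (s ∨ q)))) = F, ¬((p → ¬(s ⊕ ¬¬(r ⊕ q))) → ((((¬(s ∧ p) ⊕ p) → r) → p) → (r ∧ (s ∨ q)))) = T, so the formula = F.
Row p=F, q=T, r=F, s=T: ((p → ¬(s ⊕ ¬¬(r ⊕ q))) → ((((¬(s ∧ p) ⊕ p) → r) → p) → (r ∧ (s ∨ q)))) = F, ¬((p → ¬(s ⊕ ¬¬(r ⊕ q))) → ((((¬(s ∧ p) ⊕ p) → r) → p) → (r ∧ (s ∨ q)))) = T, so the formula = F.
Row p=F, q=T, r=T, s=T: ((p → ¬(s ⊕ ¬¬(r ⊕ q))) → ((((¬(s ∧ p) ⊕ p) → r) → p) → (r ∧ (s ∨ q)))) = T, ¬((p → ¬(s ⊕ ¬¬(r ⊕ q))) → ((((¬(s ∧ p) ⊕ p) → r) → p) → (r ∧ (s ∨ q)))) = F, so the formula = T.
Row p=T, q=T, r=T, s=T: ((p → ¬(s ⊕ ¬¬(r ⊕ q))) → ((((¬(s ∧ p) ⊕ p) → r) → p) → (r ∧ (s ∨ q)))) = T, ¬((p → ¬(s ⊕ ¬¬(r ⊕ q))) → ((((¬(s ∧ p) ⊕ p) → r) → p) → (r ∧ (s ∨ q)))) = F, so the formula = T.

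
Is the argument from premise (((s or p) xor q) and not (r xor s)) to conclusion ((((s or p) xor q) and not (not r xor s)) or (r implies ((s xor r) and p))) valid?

no

p | q | r | s | φ | ψ
- | - | - | - | - | -
T | T | T | T | F | F
T | T | T | F | F | T
T | T | F | T | F | T
T | T | F | F | F | T
T | F | T | T | T | F
T | F | T | F | F | T
T | F | F | T | F | T
T | F | F | F | T | T
F | T | T | T | F | F
F | T | T | F | F | T
F | T | F | T | F | T
F | T | F | F | T | T
F | F | T | T | T | F
F | F | T | F | F | F
F | F | F | T | F | T
F | F | F | F | F | T
At p=T, q=F, r=T, s=T we have φ true but ψ false, so φ does not entail ψ.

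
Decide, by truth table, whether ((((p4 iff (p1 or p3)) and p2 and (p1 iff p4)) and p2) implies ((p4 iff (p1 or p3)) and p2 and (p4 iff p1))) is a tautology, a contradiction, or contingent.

tautology

  p1  |   p2  |   p3  |   p4  || (p1 or p3) | (p4 iff (p1 or p3)) | (p1 iff p4) | (p4 iff p1) |   φ  
 True |  True |  True |  True ||    True    |         True        |     True    |     True    |  True
 True |  True |  True | False ||    True    |        False        |    False    |    False    |  True
 True |  True | False |  True ||    True    |         True        |     True    |     True    |  True
 True |  True | False | False ||    True    |        False        |    False    |    False    |  True
 True | False |  True |  True ||    True    |         True        |     True    |     True    |  True
 True | False |  True | False ||    True    |        False        |    False    |    False    |  True
 True | False | False |  True ||    True    |         True        |     True    |     True    |  True
 True | False | False | False ||    True    |        False        |    False    |    False    |  True
False |  True |  True |  True ||    True    |         True        |    False    |    False    |  True
False |  True |  True | False ||    True    |        False        |     True    |     True    |  True
False |  True | False |  True ||   False    |        False        |    False    |    False    |  True
False |  True | False | False ||   False    |         True        |     True    |     True    |  True
False | False |  True |  True ||    True    |         True        |    False    |    False    |  True
False | False |  True | False ||    True    |        False        |     True    |     True    |  True
False | False | False |  True ||   False    |        False        |    False    |    False    |  True
False | False | False | False ||   False    |         True        |     True    |     True    |  True
Every row is True, so the formula is a tautology.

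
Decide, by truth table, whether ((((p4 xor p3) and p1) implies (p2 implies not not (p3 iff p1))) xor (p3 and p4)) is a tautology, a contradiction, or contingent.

p1  p2  p3  p4  |  (p4 xor p3)  ((p4 xor p3) and p1)  (p3 iff p1)  not (p3 iff p1)  not not (p3 iff p1)  (p3 and p4)  φ
T   T   T   T   |       F                F                 T              F                  T                T       F
T   T   T   F   |       T                T                 T              F                  T                F       T
T   T   F   T   |       T                T                 F              T                  F                F       F
T   T   F   F   |       F                F                 F              T                  F                F       T
T   F   T   T   |       F                F                 T              F                  T                T       F
T   F   T   F   |       T                T                 T              F                  T                F       T
T   F   F   T   |       T                T                 F              T                  F                F       T
T   F   F   F   |       F                F                 F              T                  F                F       T
F   T   T   T   |       F                F                 F              T                  F                T       F
F   T   T   F   |       T                F                 F              T                  F                F       T
F   T   F   T   |       T                F                 T              F                  T                F       T
F   T   F   F   |       F                F                 T              F                  T                F       T
F   F   T   T   |       F                F                 F              T                  F                T       F
F   F   T   F   |       T                F                 F              T                  F                F       T
F   F   F   T   |       T                F                 T              F                  T                F       T
F   F   F   F   |       F                F                 T              F                  T                F       T
11 of 16 rows are T, so the formula is contingent.

contingent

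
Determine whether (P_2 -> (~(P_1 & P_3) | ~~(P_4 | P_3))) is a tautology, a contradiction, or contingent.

 P_1    P_2    P_3    P_4      (P_1 & P_3)  ~(P_1 & P_3)  (P_4 | P_3)  ~(P_4 | P_3)  ~~(P_4 | P_3)    φ  
False  False  False  False        False         True         False         True          False       True
False  False  False   True        False         True          True        False           True       True
False  False   True  False        False         True          True        False           True       True
False  False   True   True        False         True          True        False           True       True
False   True  False  False        False         True         False         True          False       True
False   True  False   True        False         True          True        False           True       True
False   True   True  False        False         True          True        False           True       True
False   True   True   True        False         True          True        False           True       True
 True  False  False  False        False         True         False         True          False       True
 True  False  False   True        False         True          True        False           True       True
 True  False   True  False         True        False          True        False           True       True
 True  False   True   True         True        False          True        False           True       True
 True   True  False  False        False         True         False         True          False       True
 True   True  False   True        False         True          True        False           True       True
 True   True   True  False         True        False          True        False           True       True
 True   True   True   True         True        False          True        False           True       True
Every row is True, so the formula is a tautology.

tautology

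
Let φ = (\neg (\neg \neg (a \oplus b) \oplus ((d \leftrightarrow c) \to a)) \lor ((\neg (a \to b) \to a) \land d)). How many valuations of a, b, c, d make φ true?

a | b | c | d || (a \oplus b) | \neg (a \oplus b) | \neg \neg (a \oplus b) | (d \leftrightarrow c) | (a \to b) | \neg (a \to b) | (\neg (a \to b) \to a) | φ
1 | 1 | 1 | 1 ||      0       |         1         |           0            |           1           |     1     |       0        |           1            | 1
1 | 1 | 1 | 0 ||      0       |         1         |           0            |           0           |     1     |       0        |           1            | 0
1 | 1 | 0 | 1 ||      0       |         1         |           0            |           0           |     1     |       0        |           1            | 1
1 | 1 | 0 | 0 ||      0       |         1         |           0            |           1           |     1     |       0        |           1            | 0
1 | 0 | 1 | 1 ||      1       |         0         |           1            |           1           |     0     |       1        |           1            | 1
1 | 0 | 1 | 0 ||      1       |         0         |           1            |           0           |     0     |       1        |           1            | 1
1 | 0 | 0 | 1 ||      1       |         0         |           1            |           0           |     0     |       1        |           1            | 1
1 | 0 | 0 | 0 ||      1       |         0         |           1            |           1           |     0     |       1        |           1            | 1
0 | 1 | 1 | 1 ||      1       |         0         |           1            |           1           |     1     |       0        |           1            | 1
0 | 1 | 1 | 0 ||      1       |         0         |           1            |           0           |     1     |       0        |           1            | 1
0 | 1 | 0 | 1 ||      1       |         0         |           1            |           0           |     1     |       0        |           1            | 1
0 | 1 | 0 | 0 ||      1       |         0         |           1            |           1           |     1     |       0        |           1            | 0
0 | 0 | 1 | 1 ||      0       |         1         |           0            |           1           |     1     |       0        |           1            | 1
0 | 0 | 1 | 0 ||      0       |         1         |           0            |           0           |     1     |       0        |           1            | 0
0 | 0 | 0 | 1 ||      0       |         1         |           0            |           0           |     1     |       0        |           1            | 1
0 | 0 | 0 | 0 ||      0       |         1         |           0            |           1           |     1     |       0        |           1            | 1
The formula is true on 12 of the 16 rows.

12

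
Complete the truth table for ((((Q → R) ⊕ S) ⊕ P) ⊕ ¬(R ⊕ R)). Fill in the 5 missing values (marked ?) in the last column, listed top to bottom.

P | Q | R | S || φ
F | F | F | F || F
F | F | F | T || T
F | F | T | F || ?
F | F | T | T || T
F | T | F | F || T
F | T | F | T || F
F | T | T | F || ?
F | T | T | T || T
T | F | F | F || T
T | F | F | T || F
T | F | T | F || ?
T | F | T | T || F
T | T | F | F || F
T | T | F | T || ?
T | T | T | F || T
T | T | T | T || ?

F, F, T, T, F

Row P=F, Q=F, R=T, S=F: (((Q → R) ⊕ S) ⊕ P) = T, ¬(R ⊕ R) = T, so the formula = F.
Row P=F, Q=T, R=T, S=F: (((Q → R) ⊕ S) ⊕ P) = T, ¬(R ⊕ R) = T, so the formula = F.
Row P=T, Q=F, R=T, S=F: (((Q → R) ⊕ S) ⊕ P) = F, ¬(R ⊕ R) = T, so the formula = T.
Row P=T, Q=T, R=F, S=T: (((Q → R) ⊕ S) ⊕ P) = F, ¬(R ⊕ R) = T, so the formula = T.
Row P=T, Q=T, R=T, S=T: (((Q → R) ⊕ S) ⊕ P) = T, ¬(R ⊕ R) = T, so the formula = F.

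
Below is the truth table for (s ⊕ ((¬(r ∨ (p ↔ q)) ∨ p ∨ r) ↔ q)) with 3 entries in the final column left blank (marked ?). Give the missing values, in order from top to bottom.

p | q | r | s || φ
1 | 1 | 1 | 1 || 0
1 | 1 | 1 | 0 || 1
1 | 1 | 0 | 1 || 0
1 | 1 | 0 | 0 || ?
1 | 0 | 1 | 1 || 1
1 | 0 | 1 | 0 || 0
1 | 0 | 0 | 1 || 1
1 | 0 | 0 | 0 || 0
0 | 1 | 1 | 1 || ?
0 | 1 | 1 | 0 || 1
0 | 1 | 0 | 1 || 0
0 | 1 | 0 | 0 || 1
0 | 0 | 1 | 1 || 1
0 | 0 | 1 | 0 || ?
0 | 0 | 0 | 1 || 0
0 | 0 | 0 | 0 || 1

1, 0, 0

Row p=1, q=1, r=0, s=0: ((¬(r ∨ (p ↔ q)) ∨ p ∨ r) ↔ q) = 1, so the formula = 1.
Row p=0, q=1, r=1, s=1: ((¬(r ∨ (p ↔ q)) ∨ p ∨ r) ↔ q) = 1, so the formula = 0.
Row p=0, q=0, r=1, s=0: ((¬(r ∨ (p ↔ q)) ∨ p ∨ r) ↔ q) = 0, so the formula = 0.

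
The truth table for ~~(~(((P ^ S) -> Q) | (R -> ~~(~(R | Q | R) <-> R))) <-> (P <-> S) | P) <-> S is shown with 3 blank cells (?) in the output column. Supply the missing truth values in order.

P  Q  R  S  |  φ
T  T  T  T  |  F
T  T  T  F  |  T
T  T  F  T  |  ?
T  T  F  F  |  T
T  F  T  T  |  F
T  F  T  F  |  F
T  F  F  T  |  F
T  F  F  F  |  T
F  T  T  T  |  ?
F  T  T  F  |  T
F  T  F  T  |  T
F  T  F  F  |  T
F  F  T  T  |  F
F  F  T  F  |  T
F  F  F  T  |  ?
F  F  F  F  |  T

F, T, T

Row P=T, Q=T, R=F, S=T: ~~(~(((P ^ S) -> Q) | (R -> ~~(~(R | Q | R) <-> R))) <-> (P <-> S) | P) = F, so the formula = F.
Row P=F, Q=T, R=T, S=T: ~~(~(((P ^ S) -> Q) | (R -> ~~(~(R | Q | R) <-> R))) <-> (P <-> S) | P) = T, so the formula = T.
Row P=F, Q=F, R=F, S=T: ~~(~(((P ^ S) -> Q) | (R -> ~~(~(R | Q | R) <-> R))) <-> (P <-> S) | P) = T, so the formula = T.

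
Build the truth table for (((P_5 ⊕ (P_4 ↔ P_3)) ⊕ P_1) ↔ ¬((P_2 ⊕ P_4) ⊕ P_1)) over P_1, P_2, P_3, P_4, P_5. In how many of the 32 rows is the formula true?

P_1 | P_2 | P_3 | P_4 | P_5 | φ
--- | --- | --- | --- | --- | -
 T  |  T  |  T  |  T  |  T  | F
 T  |  T  |  T  |  T  |  F  | T
 T  |  T  |  T  |  F  |  T  | F
 T  |  T  |  T  |  F  |  F  | T
 T  |  T  |  F  |  T  |  T  | T
 T  |  T  |  F  |  T  |  F  | F
 T  |  T  |  F  |  F  |  T  | T
 T  |  T  |  F  |  F  |  F  | F
 T  |  F  |  T  |  T  |  T  | T
 T  |  F  |  T  |  T  |  F  | F
 T  |  F  |  T  |  F  |  T  | T
 T  |  F  |  T  |  F  |  F  | F
 T  |  F  |  F  |  T  |  T  | F
 T  |  F  |  F  |  T  |  F  | T
 T  |  F  |  F  |  F  |  T  | F
 T  |  F  |  F  |  F  |  F  | T
 F  |  T  |  T  |  T  |  T  | F
 F  |  T  |  T  |  T  |  F  | T
 F  |  T  |  T  |  F  |  T  | F
 F  |  T  |  T  |  F  |  F  | T
 F  |  T  |  F  |  T  |  T  | T
 F  |  T  |  F  |  T  |  F  | F
 F  |  T  |  F  |  F  |  T  | T
 F  |  T  |  F  |  F  |  F  | F
 F  |  F  |  T  |  T  |  T  | T
 F  |  F  |  T  |  T  |  F  | F
 F  |  F  |  T  |  F  |  T  | T
 F  |  F  |  T  |  F  |  F  | F
 F  |  F  |  F  |  T  |  T  | F
 F  |  F  |  F  |  T  |  F  | T
 F  |  F  |  F  |  F  |  T  | F
 F  |  F  |  F  |  F  |  F  | T
The formula is true on 16 of the 32 rows.

16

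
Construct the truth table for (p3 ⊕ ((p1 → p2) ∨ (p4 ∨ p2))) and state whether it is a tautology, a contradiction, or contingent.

contingent

p1 | p2 | p3 | p4 || (p1 → p2) | (p4 ∨ p2) | ((p1 → p2) ∨ (p4 ∨ p2)) | (p3 ⊕ ((p1 → p2) ∨ (p4 ∨ p2)))
T  | T  | T  | T  ||     T     |     T     |            T            |               F               
T  | T  | T  | F  ||     T     |     T     |            T            |               F               
T  | T  | F  | T  ||     T     |     T     |            T            |               T               
T  | T  | F  | F  ||     T     |     T     |            T            |               T               
T  | F  | T  | T  ||     F     |     T     |            T            |               F               
T  | F  | T  | F  ||     F     |     F     |            F            |               T               
T  | F  | F  | T  ||     F     |     T     |            T            |               T               
T  | F  | F  | F  ||     F     |     F     |            F            |               F               
F  | T  | T  | T  ||     T     |     T     |            T            |               F               
F  | T  | T  | F  ||     T     |     T     |            T            |               F               
F  | T  | F  | T  ||     T     |     T     |            T            |               T               
F  | T  | F  | F  ||     T     |     T     |            T            |               T               
F  | F  | T  | T  ||     T     |     T     |            T            |               F               
F  | F  | T  | F  ||     T     |     F     |            T            |               F               
F  | F  | F  | T  ||     T     |     T     |            T            |               T               
F  | F  | F  | F  ||     T     |     F     |            T            |               T               
8 of 16 rows are T, so the formula is contingent.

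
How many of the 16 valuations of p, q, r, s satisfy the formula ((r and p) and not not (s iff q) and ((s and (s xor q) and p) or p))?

p | q | r | s || (r and p) | (s iff q) | not (s iff q) | not not (s iff q) | (s xor q) | (s and (s xor q) and p) | φ
T | T | T | T ||     T     |     T     |       F       |         T         |     F     |            F            | T
T | T | T | F ||     T     |     F     |       T       |         F         |     T     |            F            | F
T | T | F | T ||     F     |     T     |       F       |         T         |     F     |            F            | F
T | T | F | F ||     F     |     F     |       T       |         F         |     T     |            F            | F
T | F | T | T ||     T     |     F     |       T       |         F         |     T     |            T            | F
T | F | T | F ||     T     |     T     |       F       |         T         |     F     |            F            | T
T | F | F | T ||     F     |     F     |       T       |         F         |     T     |            T            | F
T | F | F | F ||     F     |     T     |       F       |         T         |     F     |            F            | F
F | T | T | T ||     F     |     T     |       F       |         T         |     F     |            F            | F
F | T | T | F ||     F     |     F     |       T       |         F         |     T     |            F            | F
F | T | F | T ||     F     |     T     |       F       |         T         |     F     |            F            | F
F | T | F | F ||     F     |     F     |       T       |         F         |     T     |            F            | F
F | F | T | T ||     F     |     F     |       T       |         F         |     T     |            F            | F
F | F | T | F ||     F     |     T     |       F       |         T         |     F     |            F            | F
F | F | F | T ||     F     |     F     |       T       |         F         |     T     |            F            | F
F | F | F | F ||     F     |     T     |       F       |         T         |     F     |            F            | F
The formula is true on 2 of the 16 rows.

2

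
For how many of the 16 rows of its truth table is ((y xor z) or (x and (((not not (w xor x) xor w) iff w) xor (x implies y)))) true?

10

x  y  z  w  |  (y xor z)  (w xor x)  not (w xor x)  not not (w xor x)  (not not (w xor x) xor w)  (x implies y)  φ
T  T  T  T  |      F          F            T                F                      T                    T        F
T  T  T  F  |      F          T            F                T                      T                    T        T
T  T  F  T  |      T          F            T                F                      T                    T        T
T  T  F  F  |      T          T            F                T                      T                    T        T
T  F  T  T  |      T          F            T                F                      T                    F        T
T  F  T  F  |      T          T            F                T                      T                    F        T
T  F  F  T  |      F          F            T                F                      T                    F        T
T  F  F  F  |      F          T            F                T                      T                    F        F
F  T  T  T  |      F          T            F                T                      F                    T        F
F  T  T  F  |      F          F            T                F                      F                    T        F
F  T  F  T  |      T          T            F                T                      F                    T        T
F  T  F  F  |      T          F            T                F                      F                    T        T
F  F  T  T  |      T          T            F                T                      F                    T        T
F  F  T  F  |      T          F            T                F                      F                    T        T
F  F  F  T  |      F          T            F                T                      F                    T        F
F  F  F  F  |      F          F            T                F                      F                    T        F
The formula is true on 10 of the 16 rows.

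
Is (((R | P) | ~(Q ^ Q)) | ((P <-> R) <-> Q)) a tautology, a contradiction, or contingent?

tautology

P  Q  R     (R | P)  (Q ^ Q)  ~(Q ^ Q)  ((R | P) | ~(Q ^ Q))  (P <-> R)  ((P <-> R) <-> Q)  φ
0  0  0        0        0        1               1                1              0          1
0  0  1        1        0        1               1                0              1          1
0  1  0        0        0        1               1                1              1          1
0  1  1        1        0        1               1                0              0          1
1  0  0        1        0        1               1                0              1          1
1  0  1        1        0        1               1                1              0          1
1  1  0        1        0        1               1                0              0          1
1  1  1        1        0        1               1                1              1          1
Every row is 1, so the formula is a tautology.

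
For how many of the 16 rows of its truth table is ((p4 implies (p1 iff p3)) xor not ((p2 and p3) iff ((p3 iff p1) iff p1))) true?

10

p1 | p2 | p3 | p4 || φ
F  | F  | F  | F  || T
F  | F  | F  | T  || T
F  | F  | T  | F  || F
F  | F  | T  | T  || T
F  | T  | F  | F  || T
F  | T  | F  | T  || T
F  | T  | T  | F  || T
F  | T  | T  | T  || F
T  | F  | F  | F  || T
T  | F  | F  | T  || F
T  | F  | T  | F  || F
T  | F  | T  | T  || F
T  | T  | F  | F  || T
T  | T  | F  | T  || F
T  | T  | T  | F  || T
T  | T  | T  | T  || T
The formula is true on 10 of the 16 rows.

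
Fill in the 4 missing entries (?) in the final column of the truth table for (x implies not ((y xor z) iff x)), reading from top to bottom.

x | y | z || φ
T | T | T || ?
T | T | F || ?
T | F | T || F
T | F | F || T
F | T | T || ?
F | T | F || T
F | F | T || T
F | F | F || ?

T, F, T, T

Row x=T, y=T, z=T: not ((y xor z) iff x) = T, so the formula = T.
Row x=T, y=T, z=F: not ((y xor z) iff x) = F, so the formula = F.
Row x=F, y=T, z=T: not ((y xor z) iff x) = F, so the formula = T.
Row x=F, y=F, z=F: not ((y xor z) iff x) = F, so the formula = T.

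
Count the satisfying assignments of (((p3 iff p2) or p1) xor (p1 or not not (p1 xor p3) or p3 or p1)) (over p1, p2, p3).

2

p1 | p2 | p3 | (p3 iff p2) | ((p3 iff p2) or p1) | (p1 xor p3) | not (p1 xor p3) | not not (p1 xor p3) | φ
-- | -- | -- | ----------- | ------------------- | ----------- | --------------- | ------------------- | -
1  | 1  | 1  |      1      |          1          |      0      |        1        |          0          | 0
1  | 1  | 0  |      0      |          1          |      1      |        0        |          1          | 0
1  | 0  | 1  |      0      |          1          |      0      |        1        |          0          | 0
1  | 0  | 0  |      1      |          1          |      1      |        0        |          1          | 0
0  | 1  | 1  |      1      |          1          |      1      |        0        |          1          | 0
0  | 1  | 0  |      0      |          0          |      0      |        1        |          0          | 0
0  | 0  | 1  |      0      |          0          |      1      |        0        |          1          | 1
0  | 0  | 0  |      1      |          1          |      0      |        1        |          0          | 1
The formula is true on 2 of the 8 rows.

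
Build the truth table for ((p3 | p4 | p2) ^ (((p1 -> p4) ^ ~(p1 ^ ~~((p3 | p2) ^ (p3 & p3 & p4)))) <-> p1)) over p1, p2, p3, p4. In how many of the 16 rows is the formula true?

6

p1  p2  p3  p4  |  φ
1   1   1   1   |  0
1   1   1   0   |  0
1   1   0   1   |  1
1   1   0   0   |  0
1   0   1   1   |  0
1   0   1   0   |  0
1   0   0   1   |  0
1   0   0   0   |  0
0   1   1   1   |  0
0   1   1   0   |  1
0   1   0   1   |  1
0   1   0   0   |  1
0   0   1   1   |  0
0   0   1   0   |  1
0   0   0   1   |  0
0   0   0   0   |  1
The formula is true on 6 of the 16 rows.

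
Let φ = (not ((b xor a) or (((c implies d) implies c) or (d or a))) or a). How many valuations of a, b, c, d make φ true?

a | b | c | d || (b xor a) | (c implies d) | ((c implies d) implies c) | (d or a) | φ
1 | 1 | 1 | 1 ||     0     |       1       |             1             |    1     | 1
1 | 1 | 1 | 0 ||     0     |       0       |             1             |    1     | 1
1 | 1 | 0 | 1 ||     0     |       1       |             0             |    1     | 1
1 | 1 | 0 | 0 ||     0     |       1       |             0             |    1     | 1
1 | 0 | 1 | 1 ||     1     |       1       |             1             |    1     | 1
1 | 0 | 1 | 0 ||     1     |       0       |             1             |    1     | 1
1 | 0 | 0 | 1 ||     1     |       1       |             0             |    1     | 1
1 | 0 | 0 | 0 ||     1     |       1       |             0             |    1     | 1
0 | 1 | 1 | 1 ||     1     |       1       |             1             |    1     | 0
0 | 1 | 1 | 0 ||     1     |       0       |             1             |    0     | 0
0 | 1 | 0 | 1 ||     1     |       1       |             0             |    1     | 0
0 | 1 | 0 | 0 ||     1     |       1       |             0             |    0     | 0
0 | 0 | 1 | 1 ||     0     |       1       |             1             |    1     | 0
0 | 0 | 1 | 0 ||     0     |       0       |             1             |    0     | 0
0 | 0 | 0 | 1 ||     0     |       1       |             0             |    1     | 0
0 | 0 | 0 | 0 ||     0     |       1       |             0             |    0     | 1
The formula is true on 9 of the 16 rows.

9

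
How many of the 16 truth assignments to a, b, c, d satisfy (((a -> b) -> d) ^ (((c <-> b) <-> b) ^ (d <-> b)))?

a | b | c | d | (a -> b) | ((a -> b) -> d) | (c <-> b) | ((c <-> b) <-> b) | (d <-> b) | φ
- | - | - | - | -------- | --------------- | --------- | ----------------- | --------- | -
1 | 1 | 1 | 1 |    1     |        1        |     1     |         1         |     1     | 1
1 | 1 | 1 | 0 |    1     |        0        |     1     |         1         |     0     | 1
1 | 1 | 0 | 1 |    1     |        1        |     0     |         0         |     1     | 0
1 | 1 | 0 | 0 |    1     |        0        |     0     |         0         |     0     | 0
1 | 0 | 1 | 1 |    0     |        1        |     0     |         1         |     0     | 0
1 | 0 | 1 | 0 |    0     |        1        |     0     |         1         |     1     | 1
1 | 0 | 0 | 1 |    0     |        1        |     1     |         0         |     0     | 1
1 | 0 | 0 | 0 |    0     |        1        |     1     |         0         |     1     | 0
0 | 1 | 1 | 1 |    1     |        1        |     1     |         1         |     1     | 1
0 | 1 | 1 | 0 |    1     |        0        |     1     |         1         |     0     | 1
0 | 1 | 0 | 1 |    1     |        1        |     0     |         0         |     1     | 0
0 | 1 | 0 | 0 |    1     |        0        |     0     |         0         |     0     | 0
0 | 0 | 1 | 1 |    1     |        1        |     0     |         1         |     0     | 0
0 | 0 | 1 | 0 |    1     |        0        |     0     |         1         |     1     | 0
0 | 0 | 0 | 1 |    1     |        1        |     1     |         0         |     0     | 1
0 | 0 | 0 | 0 |    1     |        0        |     1     |         0         |     1     | 1
The formula is true on 8 of the 16 rows.

8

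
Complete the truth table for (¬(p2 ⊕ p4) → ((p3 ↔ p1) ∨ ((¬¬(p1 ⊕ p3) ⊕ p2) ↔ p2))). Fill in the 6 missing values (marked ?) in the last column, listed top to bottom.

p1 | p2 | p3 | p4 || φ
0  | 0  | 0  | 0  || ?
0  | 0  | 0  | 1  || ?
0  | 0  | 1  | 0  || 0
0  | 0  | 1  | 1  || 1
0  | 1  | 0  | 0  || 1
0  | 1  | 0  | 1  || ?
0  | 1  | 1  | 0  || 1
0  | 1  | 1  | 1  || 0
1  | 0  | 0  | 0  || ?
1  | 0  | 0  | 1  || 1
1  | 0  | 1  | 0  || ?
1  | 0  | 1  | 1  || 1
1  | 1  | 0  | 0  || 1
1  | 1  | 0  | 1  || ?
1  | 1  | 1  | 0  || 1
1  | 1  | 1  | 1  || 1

Row p1=0, p2=0, p3=0, p4=0: ¬(p2 ⊕ p4) = 1, ((p3 ↔ p1) ∨ ((¬¬(p1 ⊕ p3) ⊕ p2) ↔ p2)) = 1, so the formula = 1.
Row p1=0, p2=0, p3=0, p4=1: ¬(p2 ⊕ p4) = 0, ((p3 ↔ p1) ∨ ((¬¬(p1 ⊕ p3) ⊕ p2) ↔ p2)) = 1, so the formula = 1.
Row p1=0, p2=1, p3=0, p4=1: ¬(p2 ⊕ p4) = 1, ((p3 ↔ p1) ∨ ((¬¬(p1 ⊕ p3) ⊕ p2) ↔ p2)) = 1, so the formula = 1.
Row p1=1, p2=0, p3=0, p4=0: ¬(p2 ⊕ p4) = 1, ((p3 ↔ p1) ∨ ((¬¬(p1 ⊕ p3) ⊕ p2) ↔ p2)) = 0, so the formula = 0.
Row p1=1, p2=0, p3=1, p4=0: ¬(p2 ⊕ p4) = 1, ((p3 ↔ p1) ∨ ((¬¬(p1 ⊕ p3) ⊕ p2) ↔ p2)) = 1, so the formula = 1.
Row p1=1, p2=1, p3=0, p4=1: ¬(p2 ⊕ p4) = 1, ((p3 ↔ p1) ∨ ((¬¬(p1 ⊕ p3) ⊕ p2) ↔ p2)) = 0, so the formula = 0.

1, 1, 1, 0, 1, 0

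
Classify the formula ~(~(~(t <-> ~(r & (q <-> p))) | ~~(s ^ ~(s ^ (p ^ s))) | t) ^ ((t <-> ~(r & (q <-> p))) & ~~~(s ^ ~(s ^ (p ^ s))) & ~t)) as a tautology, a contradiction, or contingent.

  p   |   q   |   r   |   s   |   t   ||   φ  
False | False | False | False | False ||  True
False | False | False | False |  True ||  True
False | False | False |  True | False ||  True
False | False | False |  True |  True ||  True
False | False |  True | False | False ||  True
False | False |  True | False |  True ||  True
False | False |  True |  True | False ||  True
False | False |  True |  True |  True ||  True
False |  True | False | False | False ||  True
False |  True | False | False |  True ||  True
False |  True | False |  True | False ||  True
False |  True | False |  True |  True ||  True
False |  True |  True | False | False ||  True
False |  True |  True | False |  True ||  True
False |  True |  True |  True | False ||  True
False |  True |  True |  True |  True ||  True
 True | False | False | False | False ||  True
 True | False | False | False |  True ||  True
 True | False | False |  True | False ||  True
 True | False | False |  True |  True ||  True
 True | False |  True | False | False ||  True
 True | False |  True | False |  True ||  True
 True | False |  True |  True | False ||  True
 True | False |  True |  True |  True ||  True
 True |  True | False | False | False ||  True
 True |  True | False | False |  True ||  True
 True |  True | False |  True | False ||  True
 True |  True | False |  True |  True ||  True
 True |  True |  True | False | False ||  True
 True |  True |  True | False |  True ||  True
 True |  True |  True |  True | False ||  True
 True |  True |  True |  True |  True ||  True
Every row is True, so the formula is a tautology.

tautology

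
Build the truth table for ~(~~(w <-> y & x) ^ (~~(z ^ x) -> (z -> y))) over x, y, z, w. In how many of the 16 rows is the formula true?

8

x  y  z  w  |  (y & x)  (w <-> (y & x))  ~(w <-> (y & x))  ~~(w <-> (y & x))  (z ^ x)  ~(z ^ x)  ~~(z ^ x)  (z -> y)  (~~(z ^ x) -> (z -> y))  φ
T  T  T  T  |     T            T                F                  T             F        T          F         T                 T             T
T  T  T  F  |     T            F                T                  F             F        T          F         T                 T             F
T  T  F  T  |     T            T                F                  T             T        F          T         T                 T             T
T  T  F  F  |     T            F                T                  F             T        F          T         T                 T             F
T  F  T  T  |     F            F                T                  F             F        T          F         F                 T             F
T  F  T  F  |     F            T                F                  T             F        T          F         F                 T             T
T  F  F  T  |     F            F                T                  F             T        F          T         T                 T             F
T  F  F  F  |     F            T                F                  T             T        F          T         T                 T             T
F  T  T  T  |     F            F                T                  F             T        F          T         T                 T             F
F  T  T  F  |     F            T                F                  T             T        F          T         T                 T             T
F  T  F  T  |     F            F                T                  F             F        T          F         T                 T             F
F  T  F  F  |     F            T                F                  T             F        T          F         T                 T             T
F  F  T  T  |     F            F                T                  F             T        F          T         F                 F             T
F  F  T  F  |     F            T                F                  T             T        F          T         F                 F             F
F  F  F  T  |     F            F                T                  F             F        T          F         T                 T             F
F  F  F  F  |     F            T                F                  T             F        T          F         T                 T             T
The formula is true on 8 of the 16 rows.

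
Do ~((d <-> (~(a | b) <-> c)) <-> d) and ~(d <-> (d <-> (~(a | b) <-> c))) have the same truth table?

equivalent

a | b | c | d | φ | ψ
- | - | - | - | - | -
T | T | T | T | T | T
T | T | T | F | T | T
T | T | F | T | F | F
T | T | F | F | F | F
T | F | T | T | T | T
T | F | T | F | T | T
T | F | F | T | F | F
T | F | F | F | F | F
F | T | T | T | T | T
F | T | T | F | T | T
F | T | F | T | F | F
F | T | F | F | F | F
F | F | T | T | F | F
F | F | T | F | F | F
F | F | F | T | T | T
F | F | F | F | T | T
The columns for φ and ψ agree on every row, so they are logically equivalent.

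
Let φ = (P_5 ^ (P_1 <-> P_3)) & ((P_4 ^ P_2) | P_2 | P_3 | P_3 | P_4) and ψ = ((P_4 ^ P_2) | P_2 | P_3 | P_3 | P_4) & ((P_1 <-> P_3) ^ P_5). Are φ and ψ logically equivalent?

equivalent

P_1 | P_2 | P_3 | P_4 | P_5 || φ | ψ
 F  |  F  |  F  |  F  |  F  || F | F
 F  |  F  |  F  |  F  |  T  || F | F
 F  |  F  |  F  |  T  |  F  || T | T
 F  |  F  |  F  |  T  |  T  || F | F
 F  |  F  |  T  |  F  |  F  || F | F
 F  |  F  |  T  |  F  |  T  || T | T
 F  |  F  |  T  |  T  |  F  || F | F
 F  |  F  |  T  |  T  |  T  || T | T
 F  |  T  |  F  |  F  |  F  || T | T
 F  |  T  |  F  |  F  |  T  || F | F
 F  |  T  |  F  |  T  |  F  || T | T
 F  |  T  |  F  |  T  |  T  || F | F
 F  |  T  |  T  |  F  |  F  || F | F
 F  |  T  |  T  |  F  |  T  || T | T
 F  |  T  |  T  |  T  |  F  || F | F
 F  |  T  |  T  |  T  |  T  || T | T
 T  |  F  |  F  |  F  |  F  || F | F
 T  |  F  |  F  |  F  |  T  || F | F
 T  |  F  |  F  |  T  |  F  || F | F
 T  |  F  |  F  |  T  |  T  || T | T
 T  |  F  |  T  |  F  |  F  || T | T
 T  |  F  |  T  |  F  |  T  || F | F
 T  |  F  |  T  |  T  |  F  || T | T
 T  |  F  |  T  |  T  |  T  || F | F
 T  |  T  |  F  |  F  |  F  || F | F
 T  |  T  |  F  |  F  |  T  || T | T
 T  |  T  |  F  |  T  |  F  || F | F
 T  |  T  |  F  |  T  |  T  || T | T
 T  |  T  |  T  |  F  |  F  || T | T
 T  |  T  |  T  |  F  |  T  || F | F
 T  |  T  |  T  |  T  |  F  || T | T
 T  |  T  |  T  |  T  |  T  || F | F
The columns for φ and ψ agree on every row, so they are logically equivalent.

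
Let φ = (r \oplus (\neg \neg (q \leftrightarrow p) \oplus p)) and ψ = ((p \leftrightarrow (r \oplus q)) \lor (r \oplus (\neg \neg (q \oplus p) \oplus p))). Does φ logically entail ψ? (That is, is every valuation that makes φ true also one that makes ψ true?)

p | q | r | φ | ψ
- | - | - | - | -
0 | 0 | 0 | 1 | 1
0 | 0 | 1 | 0 | 1
0 | 1 | 0 | 0 | 1
0 | 1 | 1 | 1 | 1
1 | 0 | 0 | 1 | 0
1 | 0 | 1 | 0 | 1
1 | 1 | 0 | 0 | 1
1 | 1 | 1 | 1 | 0
At p=1, q=0, r=0 we have φ true but ψ false, so φ does not entail ψ.

no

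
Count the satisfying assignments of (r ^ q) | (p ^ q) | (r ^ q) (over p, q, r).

p  q  r     (r ^ q)  (p ^ q)  ((r ^ q) | (p ^ q) | (r ^ q))
F  F  F        F        F                   F              
F  F  T        T        F                   T              
F  T  F        T        T                   T              
F  T  T        F        T                   T              
T  F  F        F        T                   T              
T  F  T        T        T                   T              
T  T  F        T        F                   T              
T  T  T        F        F                   F              
The formula is true on 6 of the 8 rows.

6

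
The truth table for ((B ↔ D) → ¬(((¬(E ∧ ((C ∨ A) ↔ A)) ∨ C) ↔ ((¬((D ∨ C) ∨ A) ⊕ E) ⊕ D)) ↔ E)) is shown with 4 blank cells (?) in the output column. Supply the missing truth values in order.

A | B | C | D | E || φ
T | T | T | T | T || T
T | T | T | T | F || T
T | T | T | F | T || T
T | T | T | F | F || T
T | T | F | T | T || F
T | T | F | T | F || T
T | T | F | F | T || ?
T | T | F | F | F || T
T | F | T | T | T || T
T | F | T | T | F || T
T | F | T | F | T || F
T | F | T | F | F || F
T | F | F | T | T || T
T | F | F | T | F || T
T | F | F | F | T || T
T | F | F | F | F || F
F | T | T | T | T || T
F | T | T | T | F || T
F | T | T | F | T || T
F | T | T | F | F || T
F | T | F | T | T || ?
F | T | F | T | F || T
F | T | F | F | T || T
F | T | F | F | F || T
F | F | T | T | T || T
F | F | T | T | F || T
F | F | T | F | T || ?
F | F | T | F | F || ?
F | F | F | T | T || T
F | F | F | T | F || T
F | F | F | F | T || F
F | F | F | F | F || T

Row A=T, B=T, C=F, D=F, E=T: (B ↔ D) = F, ¬(((¬(E ∧ ((C ∨ A) ↔ A)) ∨ C) ↔ ((¬((D ∨ C) ∨ A) ⊕ E) ⊕ D)) ↔ E) = T, so the formula = T.
Row A=F, B=T, C=F, D=T, E=T: (B ↔ D) = T, ¬(((¬(E ∧ ((C ∨ A) ↔ A)) ∨ C) ↔ ((¬((D ∨ C) ∨ A) ⊕ E) ⊕ D)) ↔ E) = F, so the formula = F.
Row A=F, B=F, C=T, D=F, E=T: (B ↔ D) = T, ¬(((¬(E ∧ ((C ∨ A) ↔ A)) ∨ C) ↔ ((¬((D ∨ C) ∨ A) ⊕ E) ⊕ D)) ↔ E) = F, so the formula = F.
Row A=F, B=F, C=T, D=F, E=F: (B ↔ D) = T, ¬(((¬(E ∧ ((C ∨ A) ↔ A)) ∨ C) ↔ ((¬((D ∨ C) ∨ A) ⊕ E) ⊕ D)) ↔ E) = F, so the formula = F.

T, F, F, F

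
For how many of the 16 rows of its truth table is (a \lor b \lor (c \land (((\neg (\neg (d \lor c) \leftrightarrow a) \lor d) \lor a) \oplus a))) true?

13

a  b  c  d  |  (d \lor c)  \neg (d \lor c)  φ
T  T  T  T  |      T              F         T
T  T  T  F  |      T              F         T
T  T  F  T  |      T              F         T
T  T  F  F  |      F              T         T
T  F  T  T  |      T              F         T
T  F  T  F  |      T              F         T
T  F  F  T  |      T              F         T
T  F  F  F  |      F              T         T
F  T  T  T  |      T              F         T
F  T  T  F  |      T              F         T
F  T  F  T  |      T              F         T
F  T  F  F  |      F              T         T
F  F  T  T  |      T              F         T
F  F  T  F  |      T              F         F
F  F  F  T  |      T              F         F
F  F  F  F  |      F              T         F
The formula is true on 13 of the 16 rows.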